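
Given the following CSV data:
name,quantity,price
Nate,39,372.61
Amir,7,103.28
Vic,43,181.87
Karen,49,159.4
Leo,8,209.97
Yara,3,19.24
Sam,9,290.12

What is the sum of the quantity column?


Values in 'quantity' column:
  Row 1: 39
  Row 2: 7
  Row 3: 43
  Row 4: 49
  Row 5: 8
  Row 6: 3
  Row 7: 9
Sum = 39 + 7 + 43 + 49 + 8 + 3 + 9 = 158

ANSWER: 158


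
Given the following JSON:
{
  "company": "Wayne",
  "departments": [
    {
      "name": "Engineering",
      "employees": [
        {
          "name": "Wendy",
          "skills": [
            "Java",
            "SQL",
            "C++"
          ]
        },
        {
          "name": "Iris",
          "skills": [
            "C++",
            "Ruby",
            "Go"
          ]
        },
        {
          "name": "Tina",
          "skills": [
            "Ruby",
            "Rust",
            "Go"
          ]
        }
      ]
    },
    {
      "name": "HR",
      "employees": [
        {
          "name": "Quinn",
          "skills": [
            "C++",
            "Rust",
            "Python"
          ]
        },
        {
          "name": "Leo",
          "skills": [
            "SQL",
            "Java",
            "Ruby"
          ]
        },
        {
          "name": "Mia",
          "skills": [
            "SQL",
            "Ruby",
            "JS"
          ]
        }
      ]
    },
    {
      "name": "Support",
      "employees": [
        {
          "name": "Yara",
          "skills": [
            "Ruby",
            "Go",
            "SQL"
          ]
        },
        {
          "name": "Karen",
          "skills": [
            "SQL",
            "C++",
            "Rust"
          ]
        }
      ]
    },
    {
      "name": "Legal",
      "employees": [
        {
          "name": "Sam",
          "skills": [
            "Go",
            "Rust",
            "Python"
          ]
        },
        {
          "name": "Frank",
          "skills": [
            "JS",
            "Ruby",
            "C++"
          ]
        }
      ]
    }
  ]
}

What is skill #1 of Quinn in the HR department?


Path: departments[1].employees[0].skills[0]
Value: C++

ANSWER: C++


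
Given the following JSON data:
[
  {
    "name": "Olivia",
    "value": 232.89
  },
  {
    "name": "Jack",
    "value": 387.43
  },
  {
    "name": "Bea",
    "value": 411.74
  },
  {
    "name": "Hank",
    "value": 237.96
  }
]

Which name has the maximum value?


Comparing values:
  Olivia: 232.89
  Jack: 387.43
  Bea: 411.74
  Hank: 237.96
Maximum: Bea (411.74)

ANSWER: Bea


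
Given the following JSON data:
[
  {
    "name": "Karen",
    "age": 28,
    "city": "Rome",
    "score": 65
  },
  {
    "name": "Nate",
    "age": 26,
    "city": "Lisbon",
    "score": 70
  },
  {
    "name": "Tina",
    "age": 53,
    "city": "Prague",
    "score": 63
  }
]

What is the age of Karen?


Looking up record where name = Karen
Record index: 0
Field 'age' = 28

ANSWER: 28


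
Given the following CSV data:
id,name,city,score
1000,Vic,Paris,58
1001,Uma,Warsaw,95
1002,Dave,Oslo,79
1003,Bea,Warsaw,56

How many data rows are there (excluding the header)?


Counting rows (excluding header):
Header: id,name,city,score
Data rows: 4

ANSWER: 4


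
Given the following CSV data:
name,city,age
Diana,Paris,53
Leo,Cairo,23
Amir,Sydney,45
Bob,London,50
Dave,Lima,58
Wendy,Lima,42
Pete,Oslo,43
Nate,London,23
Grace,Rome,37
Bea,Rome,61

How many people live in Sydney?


Scanning city column for 'Sydney':
  Row 3: Amir -> MATCH
Total matches: 1

ANSWER: 1


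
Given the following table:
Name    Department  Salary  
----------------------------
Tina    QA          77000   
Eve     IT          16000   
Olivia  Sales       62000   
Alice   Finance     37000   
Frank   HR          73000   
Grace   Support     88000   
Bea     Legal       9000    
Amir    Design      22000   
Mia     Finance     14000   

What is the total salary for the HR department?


HR department members:
  Frank: 73000
Total = 73000 = 73000

ANSWER: 73000


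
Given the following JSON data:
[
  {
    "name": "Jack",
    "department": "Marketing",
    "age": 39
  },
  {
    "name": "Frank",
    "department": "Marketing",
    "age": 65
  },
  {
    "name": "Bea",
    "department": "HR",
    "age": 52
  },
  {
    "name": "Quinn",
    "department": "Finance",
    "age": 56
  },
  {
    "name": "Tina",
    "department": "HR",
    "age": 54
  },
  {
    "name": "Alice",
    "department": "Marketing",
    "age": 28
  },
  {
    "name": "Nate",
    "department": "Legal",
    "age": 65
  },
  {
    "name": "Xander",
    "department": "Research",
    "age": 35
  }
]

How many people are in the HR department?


Scanning records for department = HR
  Record 2: Bea
  Record 4: Tina
Count: 2

ANSWER: 2


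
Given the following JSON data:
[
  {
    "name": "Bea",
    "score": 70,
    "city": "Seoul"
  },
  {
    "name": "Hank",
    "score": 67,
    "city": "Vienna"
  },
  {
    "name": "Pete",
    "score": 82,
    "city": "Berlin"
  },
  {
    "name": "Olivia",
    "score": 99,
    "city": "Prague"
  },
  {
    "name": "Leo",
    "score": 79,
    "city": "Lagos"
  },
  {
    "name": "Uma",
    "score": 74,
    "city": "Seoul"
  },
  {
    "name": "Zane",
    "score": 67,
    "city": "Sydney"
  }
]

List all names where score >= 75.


Filtering records where score >= 75:
  Bea (score=70) -> no
  Hank (score=67) -> no
  Pete (score=82) -> YES
  Olivia (score=99) -> YES
  Leo (score=79) -> YES
  Uma (score=74) -> no
  Zane (score=67) -> no


ANSWER: Pete, Olivia, Leo


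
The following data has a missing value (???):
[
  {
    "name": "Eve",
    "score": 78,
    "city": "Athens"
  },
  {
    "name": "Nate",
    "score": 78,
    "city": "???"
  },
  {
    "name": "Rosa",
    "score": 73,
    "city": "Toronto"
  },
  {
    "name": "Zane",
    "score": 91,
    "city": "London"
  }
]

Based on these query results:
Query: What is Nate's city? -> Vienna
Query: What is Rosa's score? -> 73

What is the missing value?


The missing value is Nate's city
From query: Nate's city = Vienna

ANSWER: Vienna


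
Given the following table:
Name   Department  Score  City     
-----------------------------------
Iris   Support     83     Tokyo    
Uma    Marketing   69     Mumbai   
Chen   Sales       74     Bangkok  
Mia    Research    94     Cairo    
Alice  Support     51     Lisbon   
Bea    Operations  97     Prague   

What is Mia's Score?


Row 4: Mia
Score = 94

ANSWER: 94


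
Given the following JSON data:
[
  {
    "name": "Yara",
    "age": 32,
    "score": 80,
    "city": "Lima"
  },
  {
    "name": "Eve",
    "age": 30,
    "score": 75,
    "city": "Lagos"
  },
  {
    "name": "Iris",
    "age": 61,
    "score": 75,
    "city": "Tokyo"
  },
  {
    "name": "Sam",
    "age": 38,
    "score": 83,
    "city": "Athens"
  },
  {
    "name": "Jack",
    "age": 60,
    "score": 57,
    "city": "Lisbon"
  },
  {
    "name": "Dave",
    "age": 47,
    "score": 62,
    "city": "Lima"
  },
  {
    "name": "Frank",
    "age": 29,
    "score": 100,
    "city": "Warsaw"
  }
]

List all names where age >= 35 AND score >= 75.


Checking both conditions:
  Yara (age=32, score=80) -> no
  Eve (age=30, score=75) -> no
  Iris (age=61, score=75) -> YES
  Sam (age=38, score=83) -> YES
  Jack (age=60, score=57) -> no
  Dave (age=47, score=62) -> no
  Frank (age=29, score=100) -> no


ANSWER: Iris, Sam


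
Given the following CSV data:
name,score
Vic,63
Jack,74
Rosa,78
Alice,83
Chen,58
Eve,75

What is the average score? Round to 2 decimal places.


Scores: 63, 74, 78, 83, 58, 75
Sum = 431
Count = 6
Average = 431 / 6 = 71.83

ANSWER: 71.83


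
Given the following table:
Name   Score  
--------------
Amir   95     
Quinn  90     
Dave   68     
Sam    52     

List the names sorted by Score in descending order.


Sorting by Score (descending):
  Amir: 95
  Quinn: 90
  Dave: 68
  Sam: 52


ANSWER: Amir, Quinn, Dave, Sam


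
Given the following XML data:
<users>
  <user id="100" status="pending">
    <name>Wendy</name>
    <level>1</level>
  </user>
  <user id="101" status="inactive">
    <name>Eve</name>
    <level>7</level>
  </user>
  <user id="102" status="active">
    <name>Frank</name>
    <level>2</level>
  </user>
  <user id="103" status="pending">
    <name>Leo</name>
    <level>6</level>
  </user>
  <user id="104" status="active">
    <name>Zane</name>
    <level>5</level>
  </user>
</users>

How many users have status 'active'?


Counting users with status='active':
  Frank (id=102) -> MATCH
  Zane (id=104) -> MATCH
Count: 2

ANSWER: 2


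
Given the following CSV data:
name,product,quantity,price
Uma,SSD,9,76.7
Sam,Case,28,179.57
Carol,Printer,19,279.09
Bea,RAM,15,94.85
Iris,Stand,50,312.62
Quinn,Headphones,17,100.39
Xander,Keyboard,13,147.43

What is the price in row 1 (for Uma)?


Row 1: Uma
Column 'price' = 76.7

ANSWER: 76.7


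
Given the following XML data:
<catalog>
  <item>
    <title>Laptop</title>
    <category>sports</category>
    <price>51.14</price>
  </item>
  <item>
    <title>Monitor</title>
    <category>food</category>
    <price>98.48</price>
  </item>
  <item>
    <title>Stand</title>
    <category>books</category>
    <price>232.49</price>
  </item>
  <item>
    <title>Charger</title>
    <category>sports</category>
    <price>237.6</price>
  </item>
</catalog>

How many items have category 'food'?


Scanning <item> elements for <category>food</category>:
  Item 2: Monitor -> MATCH
Count: 1

ANSWER: 1


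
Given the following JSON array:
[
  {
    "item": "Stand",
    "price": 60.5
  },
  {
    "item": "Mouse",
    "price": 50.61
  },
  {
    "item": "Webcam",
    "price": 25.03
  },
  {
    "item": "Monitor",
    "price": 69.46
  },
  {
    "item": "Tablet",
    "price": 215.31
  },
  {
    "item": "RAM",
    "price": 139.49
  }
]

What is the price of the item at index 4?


Array index 4 -> Tablet
price = 215.31

ANSWER: 215.31


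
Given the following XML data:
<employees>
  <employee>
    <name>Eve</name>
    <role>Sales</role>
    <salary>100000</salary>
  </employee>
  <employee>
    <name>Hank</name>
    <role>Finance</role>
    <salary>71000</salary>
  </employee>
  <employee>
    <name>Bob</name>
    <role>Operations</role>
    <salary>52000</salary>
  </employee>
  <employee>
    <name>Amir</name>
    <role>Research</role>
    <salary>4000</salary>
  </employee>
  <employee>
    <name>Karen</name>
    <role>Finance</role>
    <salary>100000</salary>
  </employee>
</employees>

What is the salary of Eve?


Searching for <employee> with <name>Eve</name>
Found at position 1
<salary>100000</salary>

ANSWER: 100000


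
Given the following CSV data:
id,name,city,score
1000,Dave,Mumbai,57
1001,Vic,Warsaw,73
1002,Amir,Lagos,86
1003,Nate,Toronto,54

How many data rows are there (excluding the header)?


Counting rows (excluding header):
Header: id,name,city,score
Data rows: 4

ANSWER: 4


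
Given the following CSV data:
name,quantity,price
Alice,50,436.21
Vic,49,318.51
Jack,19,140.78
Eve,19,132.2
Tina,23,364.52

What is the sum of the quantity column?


Values in 'quantity' column:
  Row 1: 50
  Row 2: 49
  Row 3: 19
  Row 4: 19
  Row 5: 23
Sum = 50 + 49 + 19 + 19 + 23 = 160

ANSWER: 160


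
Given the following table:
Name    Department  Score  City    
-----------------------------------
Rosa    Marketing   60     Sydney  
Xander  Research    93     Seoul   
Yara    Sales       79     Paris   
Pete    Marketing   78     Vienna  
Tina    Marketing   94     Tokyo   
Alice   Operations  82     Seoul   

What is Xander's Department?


Row 2: Xander
Department = Research

ANSWER: Research


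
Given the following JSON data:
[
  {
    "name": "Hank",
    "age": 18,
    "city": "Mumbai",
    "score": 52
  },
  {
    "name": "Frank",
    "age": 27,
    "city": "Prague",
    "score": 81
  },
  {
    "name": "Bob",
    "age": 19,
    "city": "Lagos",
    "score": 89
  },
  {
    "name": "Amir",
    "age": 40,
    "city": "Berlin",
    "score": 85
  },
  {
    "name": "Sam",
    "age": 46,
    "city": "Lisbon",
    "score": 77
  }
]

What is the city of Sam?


Looking up record where name = Sam
Record index: 4
Field 'city' = Lisbon

ANSWER: Lisbon


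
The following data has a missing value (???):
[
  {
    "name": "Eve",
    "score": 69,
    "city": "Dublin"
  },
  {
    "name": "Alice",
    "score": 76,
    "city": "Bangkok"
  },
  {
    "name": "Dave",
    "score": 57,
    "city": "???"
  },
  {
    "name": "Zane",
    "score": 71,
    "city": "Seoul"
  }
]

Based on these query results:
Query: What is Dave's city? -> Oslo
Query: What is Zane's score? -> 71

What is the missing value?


The missing value is Dave's city
From query: Dave's city = Oslo

ANSWER: Oslo


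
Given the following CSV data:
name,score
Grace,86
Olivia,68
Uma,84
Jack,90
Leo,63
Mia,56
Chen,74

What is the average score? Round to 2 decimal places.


Scores: 86, 68, 84, 90, 63, 56, 74
Sum = 521
Count = 7
Average = 521 / 7 = 74.43

ANSWER: 74.43


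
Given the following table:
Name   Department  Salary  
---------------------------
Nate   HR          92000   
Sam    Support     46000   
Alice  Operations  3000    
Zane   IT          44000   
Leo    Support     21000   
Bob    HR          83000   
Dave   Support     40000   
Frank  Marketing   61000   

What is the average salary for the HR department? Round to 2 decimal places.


HR department members:
  Nate: 92000
  Bob: 83000
Sum = 175000
Count = 2
Average = 175000 / 2 = 87500.00

ANSWER: 87500.00


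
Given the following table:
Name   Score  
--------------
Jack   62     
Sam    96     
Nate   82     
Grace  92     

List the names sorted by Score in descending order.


Sorting by Score (descending):
  Sam: 96
  Grace: 92
  Nate: 82
  Jack: 62


ANSWER: Sam, Grace, Nate, Jack


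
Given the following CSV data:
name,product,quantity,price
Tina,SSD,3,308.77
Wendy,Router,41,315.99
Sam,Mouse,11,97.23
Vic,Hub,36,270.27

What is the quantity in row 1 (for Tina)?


Row 1: Tina
Column 'quantity' = 3

ANSWER: 3


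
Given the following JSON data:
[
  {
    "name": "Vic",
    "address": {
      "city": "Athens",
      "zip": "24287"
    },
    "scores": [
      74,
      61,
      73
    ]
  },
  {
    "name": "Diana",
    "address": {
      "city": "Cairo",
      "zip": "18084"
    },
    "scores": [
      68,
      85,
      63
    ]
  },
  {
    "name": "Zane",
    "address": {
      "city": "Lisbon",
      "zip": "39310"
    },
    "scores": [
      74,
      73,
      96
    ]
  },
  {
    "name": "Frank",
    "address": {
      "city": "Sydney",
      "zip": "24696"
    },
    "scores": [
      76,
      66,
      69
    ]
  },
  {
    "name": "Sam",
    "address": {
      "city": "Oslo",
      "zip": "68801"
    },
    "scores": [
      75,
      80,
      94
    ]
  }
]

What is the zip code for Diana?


Path: records[1].address.zip
Value: 18084

ANSWER: 18084


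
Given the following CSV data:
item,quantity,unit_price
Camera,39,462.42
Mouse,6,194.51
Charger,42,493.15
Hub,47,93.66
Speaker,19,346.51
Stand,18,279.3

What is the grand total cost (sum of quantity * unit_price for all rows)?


Computing row totals:
  Camera: 39 * 462.42 = 18034.38
  Mouse: 6 * 194.51 = 1167.06
  Charger: 42 * 493.15 = 20712.3
  Hub: 47 * 93.66 = 4402.02
  Speaker: 19 * 346.51 = 6583.69
  Stand: 18 * 279.3 = 5027.4
Grand total = 18034.38 + 1167.06 + 20712.3 + 4402.02 + 6583.69 + 5027.4 = 55926.85

ANSWER: 55926.85


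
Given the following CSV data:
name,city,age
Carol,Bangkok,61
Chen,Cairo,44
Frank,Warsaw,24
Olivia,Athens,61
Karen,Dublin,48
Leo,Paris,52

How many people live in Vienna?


Scanning city column for 'Vienna':
Total matches: 0

ANSWER: 0


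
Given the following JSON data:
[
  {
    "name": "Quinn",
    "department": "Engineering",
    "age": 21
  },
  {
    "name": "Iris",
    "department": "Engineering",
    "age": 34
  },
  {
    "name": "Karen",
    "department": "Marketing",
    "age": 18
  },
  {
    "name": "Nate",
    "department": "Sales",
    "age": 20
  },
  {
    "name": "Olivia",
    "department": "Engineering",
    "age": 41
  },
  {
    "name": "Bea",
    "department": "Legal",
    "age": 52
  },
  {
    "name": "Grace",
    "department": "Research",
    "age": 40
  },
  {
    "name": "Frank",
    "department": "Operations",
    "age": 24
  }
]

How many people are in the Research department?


Scanning records for department = Research
  Record 6: Grace
Count: 1

ANSWER: 1


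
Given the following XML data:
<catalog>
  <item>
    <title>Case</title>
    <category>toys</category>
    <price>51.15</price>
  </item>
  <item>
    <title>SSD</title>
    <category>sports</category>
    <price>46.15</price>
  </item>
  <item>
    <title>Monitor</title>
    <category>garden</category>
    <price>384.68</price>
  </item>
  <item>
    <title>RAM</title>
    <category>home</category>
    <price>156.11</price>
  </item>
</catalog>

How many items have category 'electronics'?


Scanning <item> elements for <category>electronics</category>:
Count: 0

ANSWER: 0


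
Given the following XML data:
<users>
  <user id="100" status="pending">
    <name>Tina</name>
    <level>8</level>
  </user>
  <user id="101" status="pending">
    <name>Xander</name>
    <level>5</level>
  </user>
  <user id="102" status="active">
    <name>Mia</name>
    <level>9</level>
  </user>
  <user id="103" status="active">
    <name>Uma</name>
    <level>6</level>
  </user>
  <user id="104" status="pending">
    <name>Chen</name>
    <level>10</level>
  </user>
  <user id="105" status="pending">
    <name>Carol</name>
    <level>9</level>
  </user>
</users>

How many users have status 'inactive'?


Counting users with status='inactive':
Count: 0

ANSWER: 0


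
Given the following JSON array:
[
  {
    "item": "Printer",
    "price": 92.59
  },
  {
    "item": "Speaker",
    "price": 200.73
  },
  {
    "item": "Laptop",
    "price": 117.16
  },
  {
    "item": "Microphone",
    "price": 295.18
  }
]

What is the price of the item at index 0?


Array index 0 -> Printer
price = 92.59

ANSWER: 92.59


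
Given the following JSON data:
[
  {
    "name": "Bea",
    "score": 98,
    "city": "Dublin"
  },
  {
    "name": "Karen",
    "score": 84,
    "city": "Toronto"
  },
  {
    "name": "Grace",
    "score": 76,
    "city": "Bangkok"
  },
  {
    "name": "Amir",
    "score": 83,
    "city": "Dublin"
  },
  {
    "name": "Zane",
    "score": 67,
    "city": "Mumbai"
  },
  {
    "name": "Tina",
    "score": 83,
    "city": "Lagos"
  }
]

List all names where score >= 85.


Filtering records where score >= 85:
  Bea (score=98) -> YES
  Karen (score=84) -> no
  Grace (score=76) -> no
  Amir (score=83) -> no
  Zane (score=67) -> no
  Tina (score=83) -> no


ANSWER: Bea


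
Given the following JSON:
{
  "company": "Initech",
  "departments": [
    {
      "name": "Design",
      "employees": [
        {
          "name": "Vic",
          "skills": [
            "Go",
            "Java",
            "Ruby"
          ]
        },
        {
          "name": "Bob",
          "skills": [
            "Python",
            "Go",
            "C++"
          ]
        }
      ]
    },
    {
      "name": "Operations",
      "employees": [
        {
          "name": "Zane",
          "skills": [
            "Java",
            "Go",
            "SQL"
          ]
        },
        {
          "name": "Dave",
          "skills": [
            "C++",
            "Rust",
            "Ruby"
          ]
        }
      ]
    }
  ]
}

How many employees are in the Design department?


Path: departments[0].employees
Count: 2

ANSWER: 2


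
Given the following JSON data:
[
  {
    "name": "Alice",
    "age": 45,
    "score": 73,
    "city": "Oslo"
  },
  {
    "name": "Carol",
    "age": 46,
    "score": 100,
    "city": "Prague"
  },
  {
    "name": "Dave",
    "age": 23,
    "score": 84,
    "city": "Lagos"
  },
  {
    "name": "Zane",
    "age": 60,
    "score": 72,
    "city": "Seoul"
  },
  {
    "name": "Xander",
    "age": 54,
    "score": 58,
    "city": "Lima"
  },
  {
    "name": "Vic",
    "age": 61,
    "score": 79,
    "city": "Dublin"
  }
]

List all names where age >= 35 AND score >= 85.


Checking both conditions:
  Alice (age=45, score=73) -> no
  Carol (age=46, score=100) -> YES
  Dave (age=23, score=84) -> no
  Zane (age=60, score=72) -> no
  Xander (age=54, score=58) -> no
  Vic (age=61, score=79) -> no


ANSWER: Carol


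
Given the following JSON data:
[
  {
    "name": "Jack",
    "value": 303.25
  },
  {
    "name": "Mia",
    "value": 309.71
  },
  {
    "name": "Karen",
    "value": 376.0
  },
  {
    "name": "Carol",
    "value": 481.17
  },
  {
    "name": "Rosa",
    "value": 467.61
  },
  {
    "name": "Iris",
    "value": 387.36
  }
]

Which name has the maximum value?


Comparing values:
  Jack: 303.25
  Mia: 309.71
  Karen: 376.0
  Carol: 481.17
  Rosa: 467.61
  Iris: 387.36
Maximum: Carol (481.17)

ANSWER: Carol


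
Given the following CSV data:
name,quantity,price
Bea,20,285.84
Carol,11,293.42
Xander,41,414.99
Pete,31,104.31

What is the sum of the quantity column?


Values in 'quantity' column:
  Row 1: 20
  Row 2: 11
  Row 3: 41
  Row 4: 31
Sum = 20 + 11 + 41 + 31 = 103

ANSWER: 103


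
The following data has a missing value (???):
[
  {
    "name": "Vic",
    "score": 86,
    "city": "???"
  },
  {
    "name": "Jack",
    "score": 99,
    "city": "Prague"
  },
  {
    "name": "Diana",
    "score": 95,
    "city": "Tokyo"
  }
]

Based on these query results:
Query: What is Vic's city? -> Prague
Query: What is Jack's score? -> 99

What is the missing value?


The missing value is Vic's city
From query: Vic's city = Prague

ANSWER: Prague


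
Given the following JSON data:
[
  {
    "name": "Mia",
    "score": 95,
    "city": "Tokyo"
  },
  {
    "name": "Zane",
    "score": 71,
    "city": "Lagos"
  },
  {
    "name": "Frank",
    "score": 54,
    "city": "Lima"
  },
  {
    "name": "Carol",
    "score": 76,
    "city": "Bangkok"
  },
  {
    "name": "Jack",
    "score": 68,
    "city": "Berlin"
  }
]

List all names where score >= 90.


Filtering records where score >= 90:
  Mia (score=95) -> YES
  Zane (score=71) -> no
  Frank (score=54) -> no
  Carol (score=76) -> no
  Jack (score=68) -> no


ANSWER: Mia


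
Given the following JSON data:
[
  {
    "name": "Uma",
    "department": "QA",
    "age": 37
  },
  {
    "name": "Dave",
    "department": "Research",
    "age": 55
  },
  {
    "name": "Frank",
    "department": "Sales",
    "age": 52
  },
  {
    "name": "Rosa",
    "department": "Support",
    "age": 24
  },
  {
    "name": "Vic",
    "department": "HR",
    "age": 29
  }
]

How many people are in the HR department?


Scanning records for department = HR
  Record 4: Vic
Count: 1

ANSWER: 1


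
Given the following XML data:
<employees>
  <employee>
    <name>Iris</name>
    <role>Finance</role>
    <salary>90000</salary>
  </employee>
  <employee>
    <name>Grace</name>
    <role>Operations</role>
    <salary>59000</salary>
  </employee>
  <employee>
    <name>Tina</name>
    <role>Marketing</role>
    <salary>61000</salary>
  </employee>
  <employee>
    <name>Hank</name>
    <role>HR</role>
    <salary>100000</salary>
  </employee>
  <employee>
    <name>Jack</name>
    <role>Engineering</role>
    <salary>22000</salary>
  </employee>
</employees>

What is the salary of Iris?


Searching for <employee> with <name>Iris</name>
Found at position 1
<salary>90000</salary>

ANSWER: 90000


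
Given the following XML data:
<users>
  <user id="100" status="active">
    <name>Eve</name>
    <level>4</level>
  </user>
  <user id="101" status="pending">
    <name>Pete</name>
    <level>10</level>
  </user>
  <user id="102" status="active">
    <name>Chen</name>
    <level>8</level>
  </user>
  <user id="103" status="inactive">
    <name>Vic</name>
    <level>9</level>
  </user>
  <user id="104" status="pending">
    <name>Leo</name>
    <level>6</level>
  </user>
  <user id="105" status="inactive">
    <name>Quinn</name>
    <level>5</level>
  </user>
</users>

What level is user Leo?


Finding user: Leo
<level>6</level>

ANSWER: 6


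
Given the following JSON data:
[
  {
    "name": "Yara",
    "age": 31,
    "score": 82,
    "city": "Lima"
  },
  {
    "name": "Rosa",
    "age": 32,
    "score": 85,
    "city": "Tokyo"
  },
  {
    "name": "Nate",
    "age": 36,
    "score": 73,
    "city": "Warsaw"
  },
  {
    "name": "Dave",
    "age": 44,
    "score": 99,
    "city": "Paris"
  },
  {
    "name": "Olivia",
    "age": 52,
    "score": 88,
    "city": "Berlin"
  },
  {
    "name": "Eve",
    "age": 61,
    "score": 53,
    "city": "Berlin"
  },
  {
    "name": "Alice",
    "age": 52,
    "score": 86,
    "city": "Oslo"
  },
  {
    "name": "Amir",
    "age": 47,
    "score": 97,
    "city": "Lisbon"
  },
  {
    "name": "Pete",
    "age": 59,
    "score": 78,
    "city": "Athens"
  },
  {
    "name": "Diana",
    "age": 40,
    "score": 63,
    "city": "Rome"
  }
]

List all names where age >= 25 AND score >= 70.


Checking both conditions:
  Yara (age=31, score=82) -> YES
  Rosa (age=32, score=85) -> YES
  Nate (age=36, score=73) -> YES
  Dave (age=44, score=99) -> YES
  Olivia (age=52, score=88) -> YES
  Eve (age=61, score=53) -> no
  Alice (age=52, score=86) -> YES
  Amir (age=47, score=97) -> YES
  Pete (age=59, score=78) -> YES
  Diana (age=40, score=63) -> no


ANSWER: Yara, Rosa, Nate, Dave, Olivia, Alice, Amir, Pete


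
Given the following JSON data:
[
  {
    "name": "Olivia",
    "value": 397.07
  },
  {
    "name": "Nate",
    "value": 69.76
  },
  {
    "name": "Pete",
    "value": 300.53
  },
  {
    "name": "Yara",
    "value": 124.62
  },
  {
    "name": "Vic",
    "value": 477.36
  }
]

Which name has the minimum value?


Comparing values:
  Olivia: 397.07
  Nate: 69.76
  Pete: 300.53
  Yara: 124.62
  Vic: 477.36
Minimum: Nate (69.76)

ANSWER: Nate


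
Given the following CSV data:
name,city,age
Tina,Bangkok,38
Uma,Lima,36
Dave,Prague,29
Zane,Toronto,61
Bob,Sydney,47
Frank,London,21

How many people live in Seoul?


Scanning city column for 'Seoul':
Total matches: 0

ANSWER: 0


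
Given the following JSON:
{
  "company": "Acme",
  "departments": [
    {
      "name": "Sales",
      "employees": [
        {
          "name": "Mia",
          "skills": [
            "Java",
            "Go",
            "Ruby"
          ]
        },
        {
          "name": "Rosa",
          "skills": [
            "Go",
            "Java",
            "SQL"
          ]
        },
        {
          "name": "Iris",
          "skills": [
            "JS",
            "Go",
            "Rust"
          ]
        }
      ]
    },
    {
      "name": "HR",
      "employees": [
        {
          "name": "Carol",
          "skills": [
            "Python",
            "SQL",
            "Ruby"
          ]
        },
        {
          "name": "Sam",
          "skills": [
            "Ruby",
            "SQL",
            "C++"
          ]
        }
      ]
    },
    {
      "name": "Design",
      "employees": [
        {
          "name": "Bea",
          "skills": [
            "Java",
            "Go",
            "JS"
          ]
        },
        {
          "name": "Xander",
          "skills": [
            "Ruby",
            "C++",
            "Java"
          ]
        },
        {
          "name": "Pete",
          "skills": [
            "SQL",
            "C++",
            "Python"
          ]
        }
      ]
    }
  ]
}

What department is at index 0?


Path: departments[0].name
Value: Sales

ANSWER: Sales


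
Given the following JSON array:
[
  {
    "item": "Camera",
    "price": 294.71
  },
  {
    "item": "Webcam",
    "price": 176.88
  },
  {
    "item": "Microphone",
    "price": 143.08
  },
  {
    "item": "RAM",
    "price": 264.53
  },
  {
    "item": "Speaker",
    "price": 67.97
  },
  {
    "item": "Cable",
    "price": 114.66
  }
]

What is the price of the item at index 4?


Array index 4 -> Speaker
price = 67.97

ANSWER: 67.97


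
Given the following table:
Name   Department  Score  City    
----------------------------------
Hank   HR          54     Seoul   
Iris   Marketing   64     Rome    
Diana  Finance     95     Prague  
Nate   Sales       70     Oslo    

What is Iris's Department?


Row 2: Iris
Department = Marketing

ANSWER: Marketing


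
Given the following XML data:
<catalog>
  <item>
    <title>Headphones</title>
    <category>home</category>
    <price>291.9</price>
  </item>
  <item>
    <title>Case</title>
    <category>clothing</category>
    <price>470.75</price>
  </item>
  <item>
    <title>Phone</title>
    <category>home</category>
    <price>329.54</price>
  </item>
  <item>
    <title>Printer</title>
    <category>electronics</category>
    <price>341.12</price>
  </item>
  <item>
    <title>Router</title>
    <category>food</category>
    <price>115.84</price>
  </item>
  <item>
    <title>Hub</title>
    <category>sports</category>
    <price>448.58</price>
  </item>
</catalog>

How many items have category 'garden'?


Scanning <item> elements for <category>garden</category>:
Count: 0

ANSWER: 0


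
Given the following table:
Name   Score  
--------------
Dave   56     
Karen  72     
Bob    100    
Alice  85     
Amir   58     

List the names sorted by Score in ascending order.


Sorting by Score (ascending):
  Dave: 56
  Amir: 58
  Karen: 72
  Alice: 85
  Bob: 100


ANSWER: Dave, Amir, Karen, Alice, Bob


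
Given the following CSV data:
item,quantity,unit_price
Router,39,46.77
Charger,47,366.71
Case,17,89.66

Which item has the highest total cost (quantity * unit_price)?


Computing row totals:
  Router: 1824.03
  Charger: 17235.37
  Case: 1524.22
Maximum: Charger (17235.37)

ANSWER: Charger


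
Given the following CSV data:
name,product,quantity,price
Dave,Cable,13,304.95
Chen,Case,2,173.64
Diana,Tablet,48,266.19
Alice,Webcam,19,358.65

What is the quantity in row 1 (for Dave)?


Row 1: Dave
Column 'quantity' = 13

ANSWER: 13


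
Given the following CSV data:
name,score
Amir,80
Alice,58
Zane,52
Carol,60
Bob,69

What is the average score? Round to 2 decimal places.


Scores: 80, 58, 52, 60, 69
Sum = 319
Count = 5
Average = 319 / 5 = 63.80

ANSWER: 63.80


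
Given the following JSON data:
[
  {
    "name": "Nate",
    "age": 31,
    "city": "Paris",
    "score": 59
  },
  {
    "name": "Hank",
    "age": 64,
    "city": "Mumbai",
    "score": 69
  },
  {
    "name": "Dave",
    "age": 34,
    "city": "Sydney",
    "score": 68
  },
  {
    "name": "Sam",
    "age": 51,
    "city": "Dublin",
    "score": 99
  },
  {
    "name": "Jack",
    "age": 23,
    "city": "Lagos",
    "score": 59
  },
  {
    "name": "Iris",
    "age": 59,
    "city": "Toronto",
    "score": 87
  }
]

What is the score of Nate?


Looking up record where name = Nate
Record index: 0
Field 'score' = 59

ANSWER: 59


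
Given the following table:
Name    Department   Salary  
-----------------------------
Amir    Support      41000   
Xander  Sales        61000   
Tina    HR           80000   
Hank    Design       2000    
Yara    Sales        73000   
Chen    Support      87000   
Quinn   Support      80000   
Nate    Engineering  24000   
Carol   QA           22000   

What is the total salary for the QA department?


QA department members:
  Carol: 22000
Total = 22000 = 22000

ANSWER: 22000


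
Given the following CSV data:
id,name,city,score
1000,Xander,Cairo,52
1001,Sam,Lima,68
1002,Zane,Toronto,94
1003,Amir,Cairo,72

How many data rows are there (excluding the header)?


Counting rows (excluding header):
Header: id,name,city,score
Data rows: 4

ANSWER: 4


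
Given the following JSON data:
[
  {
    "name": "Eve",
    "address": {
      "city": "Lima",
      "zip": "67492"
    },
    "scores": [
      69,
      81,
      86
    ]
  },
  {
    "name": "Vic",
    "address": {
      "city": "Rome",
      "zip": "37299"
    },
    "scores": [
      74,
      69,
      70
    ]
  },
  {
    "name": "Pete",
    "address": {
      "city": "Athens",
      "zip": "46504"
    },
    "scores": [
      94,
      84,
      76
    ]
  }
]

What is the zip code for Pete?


Path: records[2].address.zip
Value: 46504

ANSWER: 46504


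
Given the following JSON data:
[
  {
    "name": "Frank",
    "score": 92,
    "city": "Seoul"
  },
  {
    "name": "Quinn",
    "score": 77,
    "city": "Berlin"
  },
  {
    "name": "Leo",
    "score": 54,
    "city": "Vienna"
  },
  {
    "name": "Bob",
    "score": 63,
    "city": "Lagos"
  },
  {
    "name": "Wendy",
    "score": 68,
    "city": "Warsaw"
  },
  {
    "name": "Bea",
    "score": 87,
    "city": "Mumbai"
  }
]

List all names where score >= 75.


Filtering records where score >= 75:
  Frank (score=92) -> YES
  Quinn (score=77) -> YES
  Leo (score=54) -> no
  Bob (score=63) -> no
  Wendy (score=68) -> no
  Bea (score=87) -> YES


ANSWER: Frank, Quinn, Bea


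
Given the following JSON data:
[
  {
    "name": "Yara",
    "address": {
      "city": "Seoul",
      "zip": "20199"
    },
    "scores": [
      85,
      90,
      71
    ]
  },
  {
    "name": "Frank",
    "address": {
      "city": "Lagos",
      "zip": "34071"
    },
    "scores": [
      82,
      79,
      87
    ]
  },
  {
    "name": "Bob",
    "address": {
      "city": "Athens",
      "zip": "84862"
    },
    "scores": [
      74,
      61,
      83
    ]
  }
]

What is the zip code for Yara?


Path: records[0].address.zip
Value: 20199

ANSWER: 20199


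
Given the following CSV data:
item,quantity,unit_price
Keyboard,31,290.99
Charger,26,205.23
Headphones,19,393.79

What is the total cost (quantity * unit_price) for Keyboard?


Row: Keyboard
quantity = 31
unit_price = 290.99
total = 31 * 290.99 = 9020.69

ANSWER: 9020.69


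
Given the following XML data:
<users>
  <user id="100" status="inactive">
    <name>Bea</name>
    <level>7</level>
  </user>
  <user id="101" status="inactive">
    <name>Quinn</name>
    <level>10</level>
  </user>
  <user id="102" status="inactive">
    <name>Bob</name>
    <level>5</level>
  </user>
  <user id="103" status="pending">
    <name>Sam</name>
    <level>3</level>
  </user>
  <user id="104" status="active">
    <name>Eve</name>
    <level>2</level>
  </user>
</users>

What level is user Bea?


Finding user: Bea
<level>7</level>

ANSWER: 7


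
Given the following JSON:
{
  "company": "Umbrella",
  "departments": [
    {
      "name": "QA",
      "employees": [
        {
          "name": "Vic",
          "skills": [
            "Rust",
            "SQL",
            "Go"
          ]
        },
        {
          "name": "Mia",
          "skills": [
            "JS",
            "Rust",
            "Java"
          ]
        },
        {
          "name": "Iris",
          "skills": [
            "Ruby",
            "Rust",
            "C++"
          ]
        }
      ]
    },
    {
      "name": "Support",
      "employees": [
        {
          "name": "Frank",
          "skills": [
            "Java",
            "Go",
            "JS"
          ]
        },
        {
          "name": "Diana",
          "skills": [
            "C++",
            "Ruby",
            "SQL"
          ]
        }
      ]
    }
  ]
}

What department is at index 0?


Path: departments[0].name
Value: QA

ANSWER: QA


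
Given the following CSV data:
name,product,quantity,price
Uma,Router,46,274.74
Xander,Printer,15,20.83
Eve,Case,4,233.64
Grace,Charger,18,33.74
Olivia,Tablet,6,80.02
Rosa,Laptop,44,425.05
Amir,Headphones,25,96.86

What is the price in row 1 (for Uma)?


Row 1: Uma
Column 'price' = 274.74

ANSWER: 274.74


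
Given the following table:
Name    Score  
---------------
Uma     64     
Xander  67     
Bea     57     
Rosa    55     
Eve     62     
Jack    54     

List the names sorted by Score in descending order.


Sorting by Score (descending):
  Xander: 67
  Uma: 64
  Eve: 62
  Bea: 57
  Rosa: 55
  Jack: 54


ANSWER: Xander, Uma, Eve, Bea, Rosa, Jack


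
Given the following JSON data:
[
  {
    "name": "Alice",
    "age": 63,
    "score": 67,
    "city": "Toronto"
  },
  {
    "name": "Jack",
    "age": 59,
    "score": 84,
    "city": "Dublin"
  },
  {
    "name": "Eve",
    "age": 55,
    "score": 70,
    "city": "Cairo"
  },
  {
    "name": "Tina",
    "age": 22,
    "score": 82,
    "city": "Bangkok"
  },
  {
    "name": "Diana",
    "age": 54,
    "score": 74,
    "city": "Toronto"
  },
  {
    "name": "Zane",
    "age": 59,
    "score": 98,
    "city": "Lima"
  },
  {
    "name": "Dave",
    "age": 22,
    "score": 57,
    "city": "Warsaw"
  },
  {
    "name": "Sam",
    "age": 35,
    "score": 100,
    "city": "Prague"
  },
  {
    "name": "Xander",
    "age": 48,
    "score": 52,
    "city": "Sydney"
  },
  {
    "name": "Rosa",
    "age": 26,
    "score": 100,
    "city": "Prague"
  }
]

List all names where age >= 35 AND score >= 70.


Checking both conditions:
  Alice (age=63, score=67) -> no
  Jack (age=59, score=84) -> YES
  Eve (age=55, score=70) -> YES
  Tina (age=22, score=82) -> no
  Diana (age=54, score=74) -> YES
  Zane (age=59, score=98) -> YES
  Dave (age=22, score=57) -> no
  Sam (age=35, score=100) -> YES
  Xander (age=48, score=52) -> no
  Rosa (age=26, score=100) -> no


ANSWER: Jack, Eve, Diana, Zane, Sam


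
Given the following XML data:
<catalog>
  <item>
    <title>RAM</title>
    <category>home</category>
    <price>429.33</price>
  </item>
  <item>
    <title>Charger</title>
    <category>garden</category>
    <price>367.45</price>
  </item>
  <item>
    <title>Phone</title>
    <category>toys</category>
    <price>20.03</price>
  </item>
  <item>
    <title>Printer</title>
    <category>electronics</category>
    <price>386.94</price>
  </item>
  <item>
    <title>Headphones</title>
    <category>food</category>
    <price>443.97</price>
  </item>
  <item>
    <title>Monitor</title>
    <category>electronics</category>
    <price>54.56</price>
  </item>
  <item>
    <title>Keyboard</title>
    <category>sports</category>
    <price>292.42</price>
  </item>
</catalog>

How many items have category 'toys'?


Scanning <item> elements for <category>toys</category>:
  Item 3: Phone -> MATCH
Count: 1

ANSWER: 1


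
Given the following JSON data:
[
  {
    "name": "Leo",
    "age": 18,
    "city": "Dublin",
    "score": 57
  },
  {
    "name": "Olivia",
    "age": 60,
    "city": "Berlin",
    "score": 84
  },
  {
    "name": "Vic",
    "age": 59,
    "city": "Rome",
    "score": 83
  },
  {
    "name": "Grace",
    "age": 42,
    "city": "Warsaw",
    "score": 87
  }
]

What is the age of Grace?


Looking up record where name = Grace
Record index: 3
Field 'age' = 42

ANSWER: 42


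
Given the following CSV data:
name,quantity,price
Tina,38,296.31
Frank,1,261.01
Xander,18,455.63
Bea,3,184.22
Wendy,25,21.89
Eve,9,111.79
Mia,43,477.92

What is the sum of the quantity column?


Values in 'quantity' column:
  Row 1: 38
  Row 2: 1
  Row 3: 18
  Row 4: 3
  Row 5: 25
  Row 6: 9
  Row 7: 43
Sum = 38 + 1 + 18 + 3 + 25 + 9 + 43 = 137

ANSWER: 137


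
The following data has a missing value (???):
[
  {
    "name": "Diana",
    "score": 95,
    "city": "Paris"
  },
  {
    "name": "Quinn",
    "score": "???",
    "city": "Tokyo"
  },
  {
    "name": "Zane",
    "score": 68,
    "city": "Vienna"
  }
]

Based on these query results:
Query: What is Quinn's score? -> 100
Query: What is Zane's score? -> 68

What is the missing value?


The missing value is Quinn's score
From query: Quinn's score = 100

ANSWER: 100


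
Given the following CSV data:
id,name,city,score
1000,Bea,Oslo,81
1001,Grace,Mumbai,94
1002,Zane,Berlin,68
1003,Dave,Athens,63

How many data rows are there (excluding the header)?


Counting rows (excluding header):
Header: id,name,city,score
Data rows: 4

ANSWER: 4


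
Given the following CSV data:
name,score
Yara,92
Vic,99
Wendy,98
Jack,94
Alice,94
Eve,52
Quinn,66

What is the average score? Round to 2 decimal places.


Scores: 92, 99, 98, 94, 94, 52, 66
Sum = 595
Count = 7
Average = 595 / 7 = 85.00

ANSWER: 85.00
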